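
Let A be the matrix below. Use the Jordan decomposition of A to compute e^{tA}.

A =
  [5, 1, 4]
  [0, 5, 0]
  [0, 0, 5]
e^{tA} =
  [exp(5*t), t*exp(5*t), 4*t*exp(5*t)]
  [0, exp(5*t), 0]
  [0, 0, exp(5*t)]

Strategy: write A = P · J · P⁻¹ where J is a Jordan canonical form, so e^{tA} = P · e^{tJ} · P⁻¹, and e^{tJ} can be computed block-by-block.

A has Jordan form
J =
  [5, 1, 0]
  [0, 5, 0]
  [0, 0, 5]
(up to reordering of blocks).

Per-block formulas:
  For a 1×1 block at λ = 5: exp(t · [5]) = [e^(5t)].
  For a 2×2 Jordan block J_2(5): exp(t · J_2(5)) = e^(5t)·(I + t·N), where N is the 2×2 nilpotent shift.

After assembling e^{tJ} and conjugating by P, we get:

e^{tA} =
  [exp(5*t), t*exp(5*t), 4*t*exp(5*t)]
  [0, exp(5*t), 0]
  [0, 0, exp(5*t)]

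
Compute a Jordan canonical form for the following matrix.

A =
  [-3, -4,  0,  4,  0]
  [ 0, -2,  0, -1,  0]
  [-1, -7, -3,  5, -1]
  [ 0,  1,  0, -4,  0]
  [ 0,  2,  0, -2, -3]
J_2(-3) ⊕ J_2(-3) ⊕ J_1(-3)

The characteristic polynomial is
  det(x·I − A) = x^5 + 15*x^4 + 90*x^3 + 270*x^2 + 405*x + 243 = (x + 3)^5

Eigenvalues and multiplicities (the geometric multiplicity of λ is n − rank(A − λI), which equals the number of Jordan blocks for λ):
  λ = -3: algebraic multiplicity = 5, geometric multiplicity = 3

Determining the block sizes for each eigenvalue:
  λ = -3: with am = 5 and gm = 3, the partition is not yet determined (e.g. several partitions of 5 into 3 parts exist). Let N = A − (-3)·I. Computing rank(N^1) = 2, rank(N^2) = 0; the number of blocks of size ≥ j is rank(N^{j−1}) − rank(N^j), giving [3, 2]. So we have 2 block(s) of size 2, 1 block(s) of size 1 → block sizes [2, 2, 1]

Assembling the blocks gives a Jordan form
J =
  [-3,  1,  0,  0,  0]
  [ 0, -3,  0,  0,  0]
  [ 0,  0, -3,  1,  0]
  [ 0,  0,  0, -3,  0]
  [ 0,  0,  0,  0, -3]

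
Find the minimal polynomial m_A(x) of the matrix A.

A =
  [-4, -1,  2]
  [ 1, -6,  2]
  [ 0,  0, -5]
x^2 + 10*x + 25

The characteristic polynomial is χ_A(x) = (x + 5)^3, so the eigenvalues are known. The minimal polynomial is
  m_A(x) = Π_λ (x − λ)^{k_λ}
where k_λ is the size of the *largest* Jordan block for λ (equivalently, the smallest k with (A − λI)^k v = 0 for every generalised eigenvector v of λ).

  λ = -5: largest Jordan block has size 2, contributing (x + 5)^2

So m_A(x) = (x + 5)^2 = x^2 + 10*x + 25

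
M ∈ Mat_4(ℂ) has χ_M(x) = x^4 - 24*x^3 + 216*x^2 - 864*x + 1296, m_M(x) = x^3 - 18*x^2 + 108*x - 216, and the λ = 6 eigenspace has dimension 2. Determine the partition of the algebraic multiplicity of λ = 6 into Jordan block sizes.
Block sizes for λ = 6: [3, 1]

Step 1 — from the characteristic polynomial, algebraic multiplicity of λ = 6 is 4. From dim ker(M − (6)·I) = 2, there are exactly 2 Jordan blocks for λ = 6.
Step 2 — from the minimal polynomial, the factor (x − 6)^3 tells us the largest block for λ = 6 has size 3.
Step 3 — with total size 4, 2 blocks, and largest block 3, the block sizes (in nonincreasing order) are [3, 1].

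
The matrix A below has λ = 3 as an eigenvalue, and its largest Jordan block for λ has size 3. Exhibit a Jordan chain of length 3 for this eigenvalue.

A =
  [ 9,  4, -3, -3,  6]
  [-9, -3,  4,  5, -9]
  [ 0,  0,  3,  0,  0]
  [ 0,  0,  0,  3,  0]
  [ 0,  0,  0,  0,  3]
A Jordan chain for λ = 3 of length 3:
v_1 = (-2, 3, 0, 0, 0)ᵀ
v_2 = (-3, 4, 0, 0, 0)ᵀ
v_3 = (0, 0, 1, 0, 0)ᵀ

Let N = A − (3)·I. We want v_3 with N^3 v_3 = 0 but N^2 v_3 ≠ 0; then v_{j-1} := N · v_j for j = 3, …, 2.

Pick v_3 = (0, 0, 1, 0, 0)ᵀ.
Then v_2 = N · v_3 = (-3, 4, 0, 0, 0)ᵀ.
Then v_1 = N · v_2 = (-2, 3, 0, 0, 0)ᵀ.

Sanity check: (A − (3)·I) v_1 = (0, 0, 0, 0, 0)ᵀ = 0. ✓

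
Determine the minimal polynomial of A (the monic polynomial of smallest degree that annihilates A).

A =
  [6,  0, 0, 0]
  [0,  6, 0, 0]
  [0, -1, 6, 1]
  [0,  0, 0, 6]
x^2 - 12*x + 36

The characteristic polynomial is χ_A(x) = (x - 6)^4, so the eigenvalues are known. The minimal polynomial is
  m_A(x) = Π_λ (x − λ)^{k_λ}
where k_λ is the size of the *largest* Jordan block for λ (equivalently, the smallest k with (A − λI)^k v = 0 for every generalised eigenvector v of λ).

  λ = 6: largest Jordan block has size 2, contributing (x − 6)^2

So m_A(x) = (x - 6)^2 = x^2 - 12*x + 36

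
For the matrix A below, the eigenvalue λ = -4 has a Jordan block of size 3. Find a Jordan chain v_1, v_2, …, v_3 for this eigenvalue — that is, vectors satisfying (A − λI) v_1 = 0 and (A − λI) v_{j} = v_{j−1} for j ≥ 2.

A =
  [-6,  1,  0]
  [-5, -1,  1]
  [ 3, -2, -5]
A Jordan chain for λ = -4 of length 3:
v_1 = (-1, -2, 1)ᵀ
v_2 = (-2, -5, 3)ᵀ
v_3 = (1, 0, 0)ᵀ

Let N = A − (-4)·I. We want v_3 with N^3 v_3 = 0 but N^2 v_3 ≠ 0; then v_{j-1} := N · v_j for j = 3, …, 2.

Pick v_3 = (1, 0, 0)ᵀ.
Then v_2 = N · v_3 = (-2, -5, 3)ᵀ.
Then v_1 = N · v_2 = (-1, -2, 1)ᵀ.

Sanity check: (A − (-4)·I) v_1 = (0, 0, 0)ᵀ = 0. ✓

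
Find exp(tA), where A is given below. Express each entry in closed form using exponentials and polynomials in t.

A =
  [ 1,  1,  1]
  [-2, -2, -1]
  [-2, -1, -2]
e^{tA} =
  [2*t*exp(-t) + exp(-t), t*exp(-t), t*exp(-t)]
  [-2*t*exp(-t), -t*exp(-t) + exp(-t), -t*exp(-t)]
  [-2*t*exp(-t), -t*exp(-t), -t*exp(-t) + exp(-t)]

Strategy: write A = P · J · P⁻¹ where J is a Jordan canonical form, so e^{tA} = P · e^{tJ} · P⁻¹, and e^{tJ} can be computed block-by-block.

A has Jordan form
J =
  [-1,  1,  0]
  [ 0, -1,  0]
  [ 0,  0, -1]
(up to reordering of blocks).

Per-block formulas:
  For a 1×1 block at λ = -1: exp(t · [-1]) = [e^(-1t)].
  For a 2×2 Jordan block J_2(-1): exp(t · J_2(-1)) = e^(-1t)·(I + t·N), where N is the 2×2 nilpotent shift.

After assembling e^{tJ} and conjugating by P, we get:

e^{tA} =
  [2*t*exp(-t) + exp(-t), t*exp(-t), t*exp(-t)]
  [-2*t*exp(-t), -t*exp(-t) + exp(-t), -t*exp(-t)]
  [-2*t*exp(-t), -t*exp(-t), -t*exp(-t) + exp(-t)]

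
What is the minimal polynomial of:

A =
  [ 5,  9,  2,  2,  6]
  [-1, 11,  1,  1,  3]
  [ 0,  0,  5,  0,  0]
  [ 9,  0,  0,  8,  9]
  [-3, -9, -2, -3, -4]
x^3 - 15*x^2 + 75*x - 125

The characteristic polynomial is χ_A(x) = (x - 5)^5, so the eigenvalues are known. The minimal polynomial is
  m_A(x) = Π_λ (x − λ)^{k_λ}
where k_λ is the size of the *largest* Jordan block for λ (equivalently, the smallest k with (A − λI)^k v = 0 for every generalised eigenvector v of λ).

  λ = 5: largest Jordan block has size 3, contributing (x − 5)^3

So m_A(x) = (x - 5)^3 = x^3 - 15*x^2 + 75*x - 125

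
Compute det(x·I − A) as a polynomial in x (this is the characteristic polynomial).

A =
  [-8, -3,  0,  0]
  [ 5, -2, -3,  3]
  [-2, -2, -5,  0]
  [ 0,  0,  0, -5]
x^4 + 20*x^3 + 150*x^2 + 500*x + 625

Expanding det(x·I − A) (e.g. by cofactor expansion or by noting that A is similar to its Jordan form J, which has the same characteristic polynomial as A) gives
  χ_A(x) = x^4 + 20*x^3 + 150*x^2 + 500*x + 625
which factors as (x + 5)^4. The eigenvalues (with algebraic multiplicities) are λ = -5 with multiplicity 4.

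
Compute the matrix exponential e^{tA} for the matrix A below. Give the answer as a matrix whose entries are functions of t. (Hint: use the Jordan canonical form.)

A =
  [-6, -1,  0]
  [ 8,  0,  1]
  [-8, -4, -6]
e^{tA} =
  [-2*t^2*exp(-4*t) - 2*t*exp(-4*t) + exp(-4*t), -t^2*exp(-4*t) - t*exp(-4*t), -t^2*exp(-4*t)/2]
  [4*t^2*exp(-4*t) + 8*t*exp(-4*t), 2*t^2*exp(-4*t) + 4*t*exp(-4*t) + exp(-4*t), t^2*exp(-4*t) + t*exp(-4*t)]
  [-8*t*exp(-4*t), -4*t*exp(-4*t), -2*t*exp(-4*t) + exp(-4*t)]

Strategy: write A = P · J · P⁻¹ where J is a Jordan canonical form, so e^{tA} = P · e^{tJ} · P⁻¹, and e^{tJ} can be computed block-by-block.

A has Jordan form
J =
  [-4,  1,  0]
  [ 0, -4,  1]
  [ 0,  0, -4]
(up to reordering of blocks).

Per-block formulas:
  For a 3×3 Jordan block J_3(-4): exp(t · J_3(-4)) = e^(-4t)·(I + t·N + (t^2/2)·N^2), where N is the 3×3 nilpotent shift.

After assembling e^{tJ} and conjugating by P, we get:

e^{tA} =
  [-2*t^2*exp(-4*t) - 2*t*exp(-4*t) + exp(-4*t), -t^2*exp(-4*t) - t*exp(-4*t), -t^2*exp(-4*t)/2]
  [4*t^2*exp(-4*t) + 8*t*exp(-4*t), 2*t^2*exp(-4*t) + 4*t*exp(-4*t) + exp(-4*t), t^2*exp(-4*t) + t*exp(-4*t)]
  [-8*t*exp(-4*t), -4*t*exp(-4*t), -2*t*exp(-4*t) + exp(-4*t)]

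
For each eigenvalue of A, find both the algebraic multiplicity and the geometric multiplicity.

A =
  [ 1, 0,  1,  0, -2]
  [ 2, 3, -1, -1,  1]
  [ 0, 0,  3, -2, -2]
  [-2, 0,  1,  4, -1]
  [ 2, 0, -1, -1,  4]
λ = 3: alg = 5, geom = 3

Step 1 — factor the characteristic polynomial to read off the algebraic multiplicities:
  χ_A(x) = (x - 3)^5

Step 2 — compute geometric multiplicities via the rank-nullity identity g(λ) = n − rank(A − λI):
  rank(A − (3)·I) = 2, so dim ker(A − (3)·I) = n − 2 = 3

Summary:
  λ = 3: algebraic multiplicity = 5, geometric multiplicity = 3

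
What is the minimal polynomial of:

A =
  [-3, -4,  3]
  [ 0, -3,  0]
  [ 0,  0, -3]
x^2 + 6*x + 9

The characteristic polynomial is χ_A(x) = (x + 3)^3, so the eigenvalues are known. The minimal polynomial is
  m_A(x) = Π_λ (x − λ)^{k_λ}
where k_λ is the size of the *largest* Jordan block for λ (equivalently, the smallest k with (A − λI)^k v = 0 for every generalised eigenvector v of λ).

  λ = -3: largest Jordan block has size 2, contributing (x + 3)^2

So m_A(x) = (x + 3)^2 = x^2 + 6*x + 9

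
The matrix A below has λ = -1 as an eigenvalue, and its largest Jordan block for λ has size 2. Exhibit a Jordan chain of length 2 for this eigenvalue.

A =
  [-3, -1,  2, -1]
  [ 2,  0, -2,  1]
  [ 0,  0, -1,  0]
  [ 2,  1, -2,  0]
A Jordan chain for λ = -1 of length 2:
v_1 = (-2, 2, 0, 2)ᵀ
v_2 = (1, 0, 0, 0)ᵀ

Let N = A − (-1)·I. We want v_2 with N^2 v_2 = 0 but N^1 v_2 ≠ 0; then v_{j-1} := N · v_j for j = 2, …, 2.

Pick v_2 = (1, 0, 0, 0)ᵀ.
Then v_1 = N · v_2 = (-2, 2, 0, 2)ᵀ.

Sanity check: (A − (-1)·I) v_1 = (0, 0, 0, 0)ᵀ = 0. ✓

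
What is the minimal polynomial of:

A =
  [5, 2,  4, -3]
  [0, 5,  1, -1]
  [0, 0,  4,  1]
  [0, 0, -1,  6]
x^3 - 15*x^2 + 75*x - 125

The characteristic polynomial is χ_A(x) = (x - 5)^4, so the eigenvalues are known. The minimal polynomial is
  m_A(x) = Π_λ (x − λ)^{k_λ}
where k_λ is the size of the *largest* Jordan block for λ (equivalently, the smallest k with (A − λI)^k v = 0 for every generalised eigenvector v of λ).

  λ = 5: largest Jordan block has size 3, contributing (x − 5)^3

So m_A(x) = (x - 5)^3 = x^3 - 15*x^2 + 75*x - 125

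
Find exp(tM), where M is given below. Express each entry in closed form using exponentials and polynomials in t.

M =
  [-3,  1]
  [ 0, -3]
e^{tM} =
  [exp(-3*t), t*exp(-3*t)]
  [0, exp(-3*t)]

Strategy: write M = P · J · P⁻¹ where J is a Jordan canonical form, so e^{tM} = P · e^{tJ} · P⁻¹, and e^{tJ} can be computed block-by-block.

M has Jordan form
J =
  [-3,  1]
  [ 0, -3]
(up to reordering of blocks).

Per-block formulas:
  For a 2×2 Jordan block J_2(-3): exp(t · J_2(-3)) = e^(-3t)·(I + t·N), where N is the 2×2 nilpotent shift.

After assembling e^{tJ} and conjugating by P, we get:

e^{tM} =
  [exp(-3*t), t*exp(-3*t)]
  [0, exp(-3*t)]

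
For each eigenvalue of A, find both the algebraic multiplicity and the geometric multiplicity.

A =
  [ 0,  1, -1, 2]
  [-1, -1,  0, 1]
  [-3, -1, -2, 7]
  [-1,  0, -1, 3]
λ = 0: alg = 4, geom = 2

Step 1 — factor the characteristic polynomial to read off the algebraic multiplicities:
  χ_A(x) = x^4

Step 2 — compute geometric multiplicities via the rank-nullity identity g(λ) = n − rank(A − λI):
  rank(A − (0)·I) = 2, so dim ker(A − (0)·I) = n − 2 = 2

Summary:
  λ = 0: algebraic multiplicity = 4, geometric multiplicity = 2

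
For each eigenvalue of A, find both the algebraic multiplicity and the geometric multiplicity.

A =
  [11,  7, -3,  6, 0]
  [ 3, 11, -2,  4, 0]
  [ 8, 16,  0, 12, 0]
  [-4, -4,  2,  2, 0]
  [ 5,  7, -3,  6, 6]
λ = 6: alg = 5, geom = 3

Step 1 — factor the characteristic polynomial to read off the algebraic multiplicities:
  χ_A(x) = (x - 6)^5

Step 2 — compute geometric multiplicities via the rank-nullity identity g(λ) = n − rank(A − λI):
  rank(A − (6)·I) = 2, so dim ker(A − (6)·I) = n − 2 = 3

Summary:
  λ = 6: algebraic multiplicity = 5, geometric multiplicity = 3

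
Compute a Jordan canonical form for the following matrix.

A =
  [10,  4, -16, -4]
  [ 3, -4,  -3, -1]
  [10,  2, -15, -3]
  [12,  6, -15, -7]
J_2(-4) ⊕ J_2(-4)

The characteristic polynomial is
  det(x·I − A) = x^4 + 16*x^3 + 96*x^2 + 256*x + 256 = (x + 4)^4

Eigenvalues and multiplicities (the geometric multiplicity of λ is n − rank(A − λI), which equals the number of Jordan blocks for λ):
  λ = -4: algebraic multiplicity = 4, geometric multiplicity = 2

Determining the block sizes for each eigenvalue:
  λ = -4: with am = 4 and gm = 2, the partition is not yet determined (e.g. several partitions of 4 into 2 parts exist). Let N = A − (-4)·I. Computing rank(N^1) = 2, rank(N^2) = 0; the number of blocks of size ≥ j is rank(N^{j−1}) − rank(N^j), giving [2, 2]. So we have 2 block(s) of size 2 → block sizes [2, 2]

Assembling the blocks gives a Jordan form
J =
  [-4,  1,  0,  0]
  [ 0, -4,  0,  0]
  [ 0,  0, -4,  1]
  [ 0,  0,  0, -4]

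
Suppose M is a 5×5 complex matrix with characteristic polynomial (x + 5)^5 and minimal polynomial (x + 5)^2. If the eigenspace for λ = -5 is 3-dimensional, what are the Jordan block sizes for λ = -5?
Block sizes for λ = -5: [2, 2, 1]

Step 1 — from the characteristic polynomial, algebraic multiplicity of λ = -5 is 5. From dim ker(M − (-5)·I) = 3, there are exactly 3 Jordan blocks for λ = -5.
Step 2 — from the minimal polynomial, the factor (x + 5)^2 tells us the largest block for λ = -5 has size 2.
Step 3 — with total size 5, 3 blocks, and largest block 2, the block sizes (in nonincreasing order) are [2, 2, 1].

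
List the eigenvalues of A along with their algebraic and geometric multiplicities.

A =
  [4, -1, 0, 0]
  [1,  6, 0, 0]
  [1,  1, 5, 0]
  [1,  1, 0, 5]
λ = 5: alg = 4, geom = 3

Step 1 — factor the characteristic polynomial to read off the algebraic multiplicities:
  χ_A(x) = (x - 5)^4

Step 2 — compute geometric multiplicities via the rank-nullity identity g(λ) = n − rank(A − λI):
  rank(A − (5)·I) = 1, so dim ker(A − (5)·I) = n − 1 = 3

Summary:
  λ = 5: algebraic multiplicity = 4, geometric multiplicity = 3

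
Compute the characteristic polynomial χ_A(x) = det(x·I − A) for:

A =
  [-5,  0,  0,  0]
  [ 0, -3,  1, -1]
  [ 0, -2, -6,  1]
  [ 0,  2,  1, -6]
x^4 + 20*x^3 + 150*x^2 + 500*x + 625

Expanding det(x·I − A) (e.g. by cofactor expansion or by noting that A is similar to its Jordan form J, which has the same characteristic polynomial as A) gives
  χ_A(x) = x^4 + 20*x^3 + 150*x^2 + 500*x + 625
which factors as (x + 5)^4. The eigenvalues (with algebraic multiplicities) are λ = -5 with multiplicity 4.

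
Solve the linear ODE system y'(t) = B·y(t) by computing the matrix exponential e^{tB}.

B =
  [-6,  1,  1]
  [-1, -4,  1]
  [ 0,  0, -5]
e^{tB} =
  [-t*exp(-5*t) + exp(-5*t), t*exp(-5*t), t*exp(-5*t)]
  [-t*exp(-5*t), t*exp(-5*t) + exp(-5*t), t*exp(-5*t)]
  [0, 0, exp(-5*t)]

Strategy: write B = P · J · P⁻¹ where J is a Jordan canonical form, so e^{tB} = P · e^{tJ} · P⁻¹, and e^{tJ} can be computed block-by-block.

B has Jordan form
J =
  [-5,  1,  0]
  [ 0, -5,  0]
  [ 0,  0, -5]
(up to reordering of blocks).

Per-block formulas:
  For a 1×1 block at λ = -5: exp(t · [-5]) = [e^(-5t)].
  For a 2×2 Jordan block J_2(-5): exp(t · J_2(-5)) = e^(-5t)·(I + t·N), where N is the 2×2 nilpotent shift.

After assembling e^{tJ} and conjugating by P, we get:

e^{tB} =
  [-t*exp(-5*t) + exp(-5*t), t*exp(-5*t), t*exp(-5*t)]
  [-t*exp(-5*t), t*exp(-5*t) + exp(-5*t), t*exp(-5*t)]
  [0, 0, exp(-5*t)]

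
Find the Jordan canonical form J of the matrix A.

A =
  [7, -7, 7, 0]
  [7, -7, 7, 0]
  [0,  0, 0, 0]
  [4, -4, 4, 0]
J_2(0) ⊕ J_1(0) ⊕ J_1(0)

The characteristic polynomial is
  det(x·I − A) = x^4

Eigenvalues and multiplicities (the geometric multiplicity of λ is n − rank(A − λI), which equals the number of Jordan blocks for λ):
  λ = 0: algebraic multiplicity = 4, geometric multiplicity = 3

Determining the block sizes for each eigenvalue:
  λ = 0: 3 blocks summing to 4 forces exactly one block of size 2 and the rest size 1 → block sizes [2, 1, 1]

Assembling the blocks gives a Jordan form
J =
  [0, 1, 0, 0]
  [0, 0, 0, 0]
  [0, 0, 0, 0]
  [0, 0, 0, 0]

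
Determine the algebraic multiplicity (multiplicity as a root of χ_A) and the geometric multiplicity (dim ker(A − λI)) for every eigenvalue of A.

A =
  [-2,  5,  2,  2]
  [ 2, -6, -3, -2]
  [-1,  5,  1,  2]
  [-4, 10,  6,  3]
λ = -1: alg = 4, geom = 2

Step 1 — factor the characteristic polynomial to read off the algebraic multiplicities:
  χ_A(x) = (x + 1)^4

Step 2 — compute geometric multiplicities via the rank-nullity identity g(λ) = n − rank(A − λI):
  rank(A − (-1)·I) = 2, so dim ker(A − (-1)·I) = n − 2 = 2

Summary:
  λ = -1: algebraic multiplicity = 4, geometric multiplicity = 2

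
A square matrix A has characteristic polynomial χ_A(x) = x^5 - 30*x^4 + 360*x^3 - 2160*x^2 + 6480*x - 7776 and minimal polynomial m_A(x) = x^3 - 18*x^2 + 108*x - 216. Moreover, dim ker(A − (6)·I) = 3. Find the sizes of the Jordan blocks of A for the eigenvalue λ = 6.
Block sizes for λ = 6: [3, 1, 1]

Step 1 — from the characteristic polynomial, algebraic multiplicity of λ = 6 is 5. From dim ker(A − (6)·I) = 3, there are exactly 3 Jordan blocks for λ = 6.
Step 2 — from the minimal polynomial, the factor (x − 6)^3 tells us the largest block for λ = 6 has size 3.
Step 3 — with total size 5, 3 blocks, and largest block 3, the block sizes (in nonincreasing order) are [3, 1, 1].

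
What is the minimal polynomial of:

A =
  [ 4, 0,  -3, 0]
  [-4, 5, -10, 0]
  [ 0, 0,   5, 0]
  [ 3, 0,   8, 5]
x^3 - 14*x^2 + 65*x - 100

The characteristic polynomial is χ_A(x) = (x - 5)^3*(x - 4), so the eigenvalues are known. The minimal polynomial is
  m_A(x) = Π_λ (x − λ)^{k_λ}
where k_λ is the size of the *largest* Jordan block for λ (equivalently, the smallest k with (A − λI)^k v = 0 for every generalised eigenvector v of λ).

  λ = 4: largest Jordan block has size 1, contributing (x − 4)
  λ = 5: largest Jordan block has size 2, contributing (x − 5)^2

So m_A(x) = (x - 5)^2*(x - 4) = x^3 - 14*x^2 + 65*x - 100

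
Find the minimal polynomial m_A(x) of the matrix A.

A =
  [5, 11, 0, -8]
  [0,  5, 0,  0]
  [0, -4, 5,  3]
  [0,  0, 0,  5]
x^2 - 10*x + 25

The characteristic polynomial is χ_A(x) = (x - 5)^4, so the eigenvalues are known. The minimal polynomial is
  m_A(x) = Π_λ (x − λ)^{k_λ}
where k_λ is the size of the *largest* Jordan block for λ (equivalently, the smallest k with (A − λI)^k v = 0 for every generalised eigenvector v of λ).

  λ = 5: largest Jordan block has size 2, contributing (x − 5)^2

So m_A(x) = (x - 5)^2 = x^2 - 10*x + 25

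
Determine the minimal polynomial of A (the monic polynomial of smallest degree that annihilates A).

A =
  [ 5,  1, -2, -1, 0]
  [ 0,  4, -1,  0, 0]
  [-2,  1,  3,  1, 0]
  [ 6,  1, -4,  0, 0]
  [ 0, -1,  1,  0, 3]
x^3 - 9*x^2 + 27*x - 27

The characteristic polynomial is χ_A(x) = (x - 3)^5, so the eigenvalues are known. The minimal polynomial is
  m_A(x) = Π_λ (x − λ)^{k_λ}
where k_λ is the size of the *largest* Jordan block for λ (equivalently, the smallest k with (A − λI)^k v = 0 for every generalised eigenvector v of λ).

  λ = 3: largest Jordan block has size 3, contributing (x − 3)^3

So m_A(x) = (x - 3)^3 = x^3 - 9*x^2 + 27*x - 27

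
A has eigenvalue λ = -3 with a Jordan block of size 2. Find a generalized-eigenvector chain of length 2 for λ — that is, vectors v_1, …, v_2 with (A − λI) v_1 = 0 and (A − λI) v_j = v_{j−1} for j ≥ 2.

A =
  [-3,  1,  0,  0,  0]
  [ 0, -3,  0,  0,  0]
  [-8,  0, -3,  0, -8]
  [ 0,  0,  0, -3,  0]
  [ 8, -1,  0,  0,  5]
A Jordan chain for λ = -3 of length 2:
v_1 = (1, 0, 0, 0, -1)ᵀ
v_2 = (0, 1, 0, 0, 0)ᵀ

Let N = A − (-3)·I. We want v_2 with N^2 v_2 = 0 but N^1 v_2 ≠ 0; then v_{j-1} := N · v_j for j = 2, …, 2.

Pick v_2 = (0, 1, 0, 0, 0)ᵀ.
Then v_1 = N · v_2 = (1, 0, 0, 0, -1)ᵀ.

Sanity check: (A − (-3)·I) v_1 = (0, 0, 0, 0, 0)ᵀ = 0. ✓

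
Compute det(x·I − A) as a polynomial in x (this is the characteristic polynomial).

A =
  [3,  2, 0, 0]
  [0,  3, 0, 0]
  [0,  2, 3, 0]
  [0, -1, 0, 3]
x^4 - 12*x^3 + 54*x^2 - 108*x + 81

Expanding det(x·I − A) (e.g. by cofactor expansion or by noting that A is similar to its Jordan form J, which has the same characteristic polynomial as A) gives
  χ_A(x) = x^4 - 12*x^3 + 54*x^2 - 108*x + 81
which factors as (x - 3)^4. The eigenvalues (with algebraic multiplicities) are λ = 3 with multiplicity 4.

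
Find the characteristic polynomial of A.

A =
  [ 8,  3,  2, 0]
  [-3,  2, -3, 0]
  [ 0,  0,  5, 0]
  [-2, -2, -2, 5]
x^4 - 20*x^3 + 150*x^2 - 500*x + 625

Expanding det(x·I − A) (e.g. by cofactor expansion or by noting that A is similar to its Jordan form J, which has the same characteristic polynomial as A) gives
  χ_A(x) = x^4 - 20*x^3 + 150*x^2 - 500*x + 625
which factors as (x - 5)^4. The eigenvalues (with algebraic multiplicities) are λ = 5 with multiplicity 4.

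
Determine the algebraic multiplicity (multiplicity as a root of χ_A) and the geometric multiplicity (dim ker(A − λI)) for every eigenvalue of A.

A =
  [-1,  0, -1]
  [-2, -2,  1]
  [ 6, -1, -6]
λ = -3: alg = 3, geom = 1

Step 1 — factor the characteristic polynomial to read off the algebraic multiplicities:
  χ_A(x) = (x + 3)^3

Step 2 — compute geometric multiplicities via the rank-nullity identity g(λ) = n − rank(A − λI):
  rank(A − (-3)·I) = 2, so dim ker(A − (-3)·I) = n − 2 = 1

Summary:
  λ = -3: algebraic multiplicity = 3, geometric multiplicity = 1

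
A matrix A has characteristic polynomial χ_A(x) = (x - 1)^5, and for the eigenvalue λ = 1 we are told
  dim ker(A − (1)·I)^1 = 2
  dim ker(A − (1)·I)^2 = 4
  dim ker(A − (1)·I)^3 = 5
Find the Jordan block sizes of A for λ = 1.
Block sizes for λ = 1: [3, 2]

From the dimensions of kernels of powers, the number of Jordan blocks of size at least j is d_j − d_{j−1} where d_j = dim ker(N^j) (with d_0 = 0). Computing the differences gives [2, 2, 1].
The number of blocks of size exactly k is (#blocks of size ≥ k) − (#blocks of size ≥ k + 1), so the partition is: 1 block(s) of size 2, 1 block(s) of size 3.
In nonincreasing order the block sizes are [3, 2].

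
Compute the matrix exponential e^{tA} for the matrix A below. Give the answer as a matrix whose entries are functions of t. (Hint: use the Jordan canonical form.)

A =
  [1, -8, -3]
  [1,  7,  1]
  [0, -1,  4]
e^{tA} =
  [t^2*exp(4*t)/2 - 3*t*exp(4*t) + exp(4*t), 3*t^2*exp(4*t)/2 - 8*t*exp(4*t), t^2*exp(4*t)/2 - 3*t*exp(4*t)]
  [t*exp(4*t), 3*t*exp(4*t) + exp(4*t), t*exp(4*t)]
  [-t^2*exp(4*t)/2, -3*t^2*exp(4*t)/2 - t*exp(4*t), -t^2*exp(4*t)/2 + exp(4*t)]

Strategy: write A = P · J · P⁻¹ where J is a Jordan canonical form, so e^{tA} = P · e^{tJ} · P⁻¹, and e^{tJ} can be computed block-by-block.

A has Jordan form
J =
  [4, 1, 0]
  [0, 4, 1]
  [0, 0, 4]
(up to reordering of blocks).

Per-block formulas:
  For a 3×3 Jordan block J_3(4): exp(t · J_3(4)) = e^(4t)·(I + t·N + (t^2/2)·N^2), where N is the 3×3 nilpotent shift.

After assembling e^{tJ} and conjugating by P, we get:

e^{tA} =
  [t^2*exp(4*t)/2 - 3*t*exp(4*t) + exp(4*t), 3*t^2*exp(4*t)/2 - 8*t*exp(4*t), t^2*exp(4*t)/2 - 3*t*exp(4*t)]
  [t*exp(4*t), 3*t*exp(4*t) + exp(4*t), t*exp(4*t)]
  [-t^2*exp(4*t)/2, -3*t^2*exp(4*t)/2 - t*exp(4*t), -t^2*exp(4*t)/2 + exp(4*t)]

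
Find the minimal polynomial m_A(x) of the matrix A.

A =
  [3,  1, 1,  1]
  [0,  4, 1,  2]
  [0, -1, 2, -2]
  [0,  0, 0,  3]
x^2 - 6*x + 9

The characteristic polynomial is χ_A(x) = (x - 3)^4, so the eigenvalues are known. The minimal polynomial is
  m_A(x) = Π_λ (x − λ)^{k_λ}
where k_λ is the size of the *largest* Jordan block for λ (equivalently, the smallest k with (A − λI)^k v = 0 for every generalised eigenvector v of λ).

  λ = 3: largest Jordan block has size 2, contributing (x − 3)^2

So m_A(x) = (x - 3)^2 = x^2 - 6*x + 9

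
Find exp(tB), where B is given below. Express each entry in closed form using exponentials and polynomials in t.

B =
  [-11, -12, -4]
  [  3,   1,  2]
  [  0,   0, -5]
e^{tB} =
  [-6*t*exp(-5*t) + exp(-5*t), -12*t*exp(-5*t), -4*t*exp(-5*t)]
  [3*t*exp(-5*t), 6*t*exp(-5*t) + exp(-5*t), 2*t*exp(-5*t)]
  [0, 0, exp(-5*t)]

Strategy: write B = P · J · P⁻¹ where J is a Jordan canonical form, so e^{tB} = P · e^{tJ} · P⁻¹, and e^{tJ} can be computed block-by-block.

B has Jordan form
J =
  [-5,  1,  0]
  [ 0, -5,  0]
  [ 0,  0, -5]
(up to reordering of blocks).

Per-block formulas:
  For a 2×2 Jordan block J_2(-5): exp(t · J_2(-5)) = e^(-5t)·(I + t·N), where N is the 2×2 nilpotent shift.
  For a 1×1 block at λ = -5: exp(t · [-5]) = [e^(-5t)].

After assembling e^{tJ} and conjugating by P, we get:

e^{tB} =
  [-6*t*exp(-5*t) + exp(-5*t), -12*t*exp(-5*t), -4*t*exp(-5*t)]
  [3*t*exp(-5*t), 6*t*exp(-5*t) + exp(-5*t), 2*t*exp(-5*t)]
  [0, 0, exp(-5*t)]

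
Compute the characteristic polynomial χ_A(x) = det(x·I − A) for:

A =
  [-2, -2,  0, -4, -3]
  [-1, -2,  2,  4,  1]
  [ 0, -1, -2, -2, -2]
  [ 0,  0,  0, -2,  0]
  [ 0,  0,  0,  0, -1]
x^5 + 9*x^4 + 32*x^3 + 56*x^2 + 48*x + 16

Expanding det(x·I − A) (e.g. by cofactor expansion or by noting that A is similar to its Jordan form J, which has the same characteristic polynomial as A) gives
  χ_A(x) = x^5 + 9*x^4 + 32*x^3 + 56*x^2 + 48*x + 16
which factors as (x + 1)*(x + 2)^4. The eigenvalues (with algebraic multiplicities) are λ = -2 with multiplicity 4, λ = -1 with multiplicity 1.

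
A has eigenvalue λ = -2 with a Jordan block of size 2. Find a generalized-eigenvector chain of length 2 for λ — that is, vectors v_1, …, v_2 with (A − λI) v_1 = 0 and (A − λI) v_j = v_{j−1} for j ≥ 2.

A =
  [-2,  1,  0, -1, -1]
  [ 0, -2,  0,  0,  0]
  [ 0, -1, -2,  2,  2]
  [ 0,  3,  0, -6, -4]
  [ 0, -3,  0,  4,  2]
A Jordan chain for λ = -2 of length 2:
v_1 = (1, 0, -1, 3, -3)ᵀ
v_2 = (0, 1, 0, 0, 0)ᵀ

Let N = A − (-2)·I. We want v_2 with N^2 v_2 = 0 but N^1 v_2 ≠ 0; then v_{j-1} := N · v_j for j = 2, …, 2.

Pick v_2 = (0, 1, 0, 0, 0)ᵀ.
Then v_1 = N · v_2 = (1, 0, -1, 3, -3)ᵀ.

Sanity check: (A − (-2)·I) v_1 = (0, 0, 0, 0, 0)ᵀ = 0. ✓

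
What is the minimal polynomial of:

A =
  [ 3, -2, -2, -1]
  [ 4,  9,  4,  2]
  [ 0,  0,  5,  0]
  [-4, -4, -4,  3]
x^2 - 10*x + 25

The characteristic polynomial is χ_A(x) = (x - 5)^4, so the eigenvalues are known. The minimal polynomial is
  m_A(x) = Π_λ (x − λ)^{k_λ}
where k_λ is the size of the *largest* Jordan block for λ (equivalently, the smallest k with (A − λI)^k v = 0 for every generalised eigenvector v of λ).

  λ = 5: largest Jordan block has size 2, contributing (x − 5)^2

So m_A(x) = (x - 5)^2 = x^2 - 10*x + 25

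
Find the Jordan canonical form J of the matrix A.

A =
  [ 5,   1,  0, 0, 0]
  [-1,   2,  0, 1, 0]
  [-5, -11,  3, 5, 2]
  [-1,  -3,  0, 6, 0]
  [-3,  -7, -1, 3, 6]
J_2(4) ⊕ J_1(4) ⊕ J_1(5) ⊕ J_1(5)

The characteristic polynomial is
  det(x·I − A) = x^5 - 22*x^4 + 193*x^3 - 844*x^2 + 1840*x - 1600 = (x - 5)^2*(x - 4)^3

Eigenvalues and multiplicities (the geometric multiplicity of λ is n − rank(A − λI), which equals the number of Jordan blocks for λ):
  λ = 4: algebraic multiplicity = 3, geometric multiplicity = 2
  λ = 5: algebraic multiplicity = 2, geometric multiplicity = 2

Determining the block sizes for each eigenvalue:
  λ = 4: 2 blocks summing to 3 forces exactly one block of size 2 and the rest size 1 → block sizes [2, 1]
  λ = 5: gm = am = 2, so every block has size 1 → block sizes [1, 1]

Assembling the blocks gives a Jordan form
J =
  [4, 1, 0, 0, 0]
  [0, 4, 0, 0, 0]
  [0, 0, 4, 0, 0]
  [0, 0, 0, 5, 0]
  [0, 0, 0, 0, 5]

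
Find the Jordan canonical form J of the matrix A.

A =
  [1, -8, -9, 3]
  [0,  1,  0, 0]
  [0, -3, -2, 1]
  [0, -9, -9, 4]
J_2(1) ⊕ J_2(1)

The characteristic polynomial is
  det(x·I − A) = x^4 - 4*x^3 + 6*x^2 - 4*x + 1 = (x - 1)^4

Eigenvalues and multiplicities (the geometric multiplicity of λ is n − rank(A − λI), which equals the number of Jordan blocks for λ):
  λ = 1: algebraic multiplicity = 4, geometric multiplicity = 2

Determining the block sizes for each eigenvalue:
  λ = 1: with am = 4 and gm = 2, the partition is not yet determined (e.g. several partitions of 4 into 2 parts exist). Let N = A − (1)·I. Computing rank(N^1) = 2, rank(N^2) = 0; the number of blocks of size ≥ j is rank(N^{j−1}) − rank(N^j), giving [2, 2]. So we have 2 block(s) of size 2 → block sizes [2, 2]

Assembling the blocks gives a Jordan form
J =
  [1, 1, 0, 0]
  [0, 1, 0, 0]
  [0, 0, 1, 1]
  [0, 0, 0, 1]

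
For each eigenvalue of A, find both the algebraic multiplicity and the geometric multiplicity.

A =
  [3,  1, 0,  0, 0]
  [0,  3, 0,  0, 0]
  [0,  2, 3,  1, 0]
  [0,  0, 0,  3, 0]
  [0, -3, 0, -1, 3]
λ = 3: alg = 5, geom = 3

Step 1 — factor the characteristic polynomial to read off the algebraic multiplicities:
  χ_A(x) = (x - 3)^5

Step 2 — compute geometric multiplicities via the rank-nullity identity g(λ) = n − rank(A − λI):
  rank(A − (3)·I) = 2, so dim ker(A − (3)·I) = n − 2 = 3

Summary:
  λ = 3: algebraic multiplicity = 5, geometric multiplicity = 3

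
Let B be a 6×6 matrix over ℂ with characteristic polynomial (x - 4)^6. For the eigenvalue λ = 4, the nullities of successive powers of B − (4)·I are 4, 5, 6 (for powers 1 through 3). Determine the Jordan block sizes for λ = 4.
Block sizes for λ = 4: [3, 1, 1, 1]

From the dimensions of kernels of powers, the number of Jordan blocks of size at least j is d_j − d_{j−1} where d_j = dim ker(N^j) (with d_0 = 0). Computing the differences gives [4, 1, 1].
The number of blocks of size exactly k is (#blocks of size ≥ k) − (#blocks of size ≥ k + 1), so the partition is: 3 block(s) of size 1, 1 block(s) of size 3.
In nonincreasing order the block sizes are [3, 1, 1, 1].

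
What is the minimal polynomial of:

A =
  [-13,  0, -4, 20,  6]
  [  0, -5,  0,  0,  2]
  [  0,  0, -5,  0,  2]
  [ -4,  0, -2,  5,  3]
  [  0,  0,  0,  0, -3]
x^3 + 11*x^2 + 39*x + 45

The characteristic polynomial is χ_A(x) = (x + 3)^2*(x + 5)^3, so the eigenvalues are known. The minimal polynomial is
  m_A(x) = Π_λ (x − λ)^{k_λ}
where k_λ is the size of the *largest* Jordan block for λ (equivalently, the smallest k with (A − λI)^k v = 0 for every generalised eigenvector v of λ).

  λ = -5: largest Jordan block has size 1, contributing (x + 5)
  λ = -3: largest Jordan block has size 2, contributing (x + 3)^2

So m_A(x) = (x + 3)^2*(x + 5) = x^3 + 11*x^2 + 39*x + 45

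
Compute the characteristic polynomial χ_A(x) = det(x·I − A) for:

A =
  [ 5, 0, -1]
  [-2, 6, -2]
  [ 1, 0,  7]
x^3 - 18*x^2 + 108*x - 216

Expanding det(x·I − A) (e.g. by cofactor expansion or by noting that A is similar to its Jordan form J, which has the same characteristic polynomial as A) gives
  χ_A(x) = x^3 - 18*x^2 + 108*x - 216
which factors as (x - 6)^3. The eigenvalues (with algebraic multiplicities) are λ = 6 with multiplicity 3.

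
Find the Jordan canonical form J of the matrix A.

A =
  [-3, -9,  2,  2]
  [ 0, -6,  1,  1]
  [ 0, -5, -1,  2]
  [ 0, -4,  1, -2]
J_3(-3) ⊕ J_1(-3)

The characteristic polynomial is
  det(x·I − A) = x^4 + 12*x^3 + 54*x^2 + 108*x + 81 = (x + 3)^4

Eigenvalues and multiplicities (the geometric multiplicity of λ is n − rank(A − λI), which equals the number of Jordan blocks for λ):
  λ = -3: algebraic multiplicity = 4, geometric multiplicity = 2

Determining the block sizes for each eigenvalue:
  λ = -3: with am = 4 and gm = 2, the partition is not yet determined (e.g. several partitions of 4 into 2 parts exist). Let N = A − (-3)·I. Computing rank(N^1) = 2, rank(N^2) = 1, rank(N^3) = 0; the number of blocks of size ≥ j is rank(N^{j−1}) − rank(N^j), giving [2, 1, 1]. So we have 1 block(s) of size 3, 1 block(s) of size 1 → block sizes [3, 1]

Assembling the blocks gives a Jordan form
J =
  [-3,  1,  0,  0]
  [ 0, -3,  1,  0]
  [ 0,  0, -3,  0]
  [ 0,  0,  0, -3]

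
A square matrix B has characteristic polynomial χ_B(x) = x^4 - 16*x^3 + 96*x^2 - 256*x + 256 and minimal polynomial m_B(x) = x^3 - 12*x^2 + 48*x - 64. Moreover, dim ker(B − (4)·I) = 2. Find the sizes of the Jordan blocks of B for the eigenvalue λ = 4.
Block sizes for λ = 4: [3, 1]

Step 1 — from the characteristic polynomial, algebraic multiplicity of λ = 4 is 4. From dim ker(B − (4)·I) = 2, there are exactly 2 Jordan blocks for λ = 4.
Step 2 — from the minimal polynomial, the factor (x − 4)^3 tells us the largest block for λ = 4 has size 3.
Step 3 — with total size 4, 2 blocks, and largest block 3, the block sizes (in nonincreasing order) are [3, 1].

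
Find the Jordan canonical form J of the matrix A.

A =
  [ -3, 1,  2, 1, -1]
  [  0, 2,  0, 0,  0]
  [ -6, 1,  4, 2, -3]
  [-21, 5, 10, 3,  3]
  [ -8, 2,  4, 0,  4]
J_2(2) ⊕ J_2(2) ⊕ J_1(2)

The characteristic polynomial is
  det(x·I − A) = x^5 - 10*x^4 + 40*x^3 - 80*x^2 + 80*x - 32 = (x - 2)^5

Eigenvalues and multiplicities (the geometric multiplicity of λ is n − rank(A − λI), which equals the number of Jordan blocks for λ):
  λ = 2: algebraic multiplicity = 5, geometric multiplicity = 3

Determining the block sizes for each eigenvalue:
  λ = 2: with am = 5 and gm = 3, the partition is not yet determined (e.g. several partitions of 5 into 3 parts exist). Let N = A − (2)·I. Computing rank(N^1) = 2, rank(N^2) = 0; the number of blocks of size ≥ j is rank(N^{j−1}) − rank(N^j), giving [3, 2]. So we have 2 block(s) of size 2, 1 block(s) of size 1 → block sizes [2, 2, 1]

Assembling the blocks gives a Jordan form
J =
  [2, 1, 0, 0, 0]
  [0, 2, 0, 0, 0]
  [0, 0, 2, 1, 0]
  [0, 0, 0, 2, 0]
  [0, 0, 0, 0, 2]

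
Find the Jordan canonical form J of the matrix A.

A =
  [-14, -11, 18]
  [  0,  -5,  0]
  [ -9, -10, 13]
J_2(-5) ⊕ J_1(4)

The characteristic polynomial is
  det(x·I − A) = x^3 + 6*x^2 - 15*x - 100 = (x - 4)*(x + 5)^2

Eigenvalues and multiplicities (the geometric multiplicity of λ is n − rank(A − λI), which equals the number of Jordan blocks for λ):
  λ = -5: algebraic multiplicity = 2, geometric multiplicity = 1
  λ = 4: algebraic multiplicity = 1, geometric multiplicity = 1

Determining the block sizes for each eigenvalue:
  λ = -5: one block (gm = 1), so the single block has size am = 2 → block sizes [2]
  λ = 4: one block (gm = 1), so the single block has size am = 1 → block sizes [1]

Assembling the blocks gives a Jordan form
J =
  [-5,  1, 0]
  [ 0, -5, 0]
  [ 0,  0, 4]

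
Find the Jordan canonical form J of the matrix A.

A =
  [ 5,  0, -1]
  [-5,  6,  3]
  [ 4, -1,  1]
J_3(4)

The characteristic polynomial is
  det(x·I − A) = x^3 - 12*x^2 + 48*x - 64 = (x - 4)^3

Eigenvalues and multiplicities (the geometric multiplicity of λ is n − rank(A − λI), which equals the number of Jordan blocks for λ):
  λ = 4: algebraic multiplicity = 3, geometric multiplicity = 1

Determining the block sizes for each eigenvalue:
  λ = 4: one block (gm = 1), so the single block has size am = 3 → block sizes [3]

Assembling the blocks gives a Jordan form
J =
  [4, 1, 0]
  [0, 4, 1]
  [0, 0, 4]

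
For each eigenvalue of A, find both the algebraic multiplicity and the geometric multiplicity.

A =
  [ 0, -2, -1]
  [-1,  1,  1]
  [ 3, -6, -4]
λ = -1: alg = 3, geom = 2

Step 1 — factor the characteristic polynomial to read off the algebraic multiplicities:
  χ_A(x) = (x + 1)^3

Step 2 — compute geometric multiplicities via the rank-nullity identity g(λ) = n − rank(A − λI):
  rank(A − (-1)·I) = 1, so dim ker(A − (-1)·I) = n − 1 = 2

Summary:
  λ = -1: algebraic multiplicity = 3, geometric multiplicity = 2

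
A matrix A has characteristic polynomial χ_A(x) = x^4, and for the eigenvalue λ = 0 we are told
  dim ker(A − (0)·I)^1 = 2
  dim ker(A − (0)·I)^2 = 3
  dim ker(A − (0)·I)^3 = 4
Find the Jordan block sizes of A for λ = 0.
Block sizes for λ = 0: [3, 1]

From the dimensions of kernels of powers, the number of Jordan blocks of size at least j is d_j − d_{j−1} where d_j = dim ker(N^j) (with d_0 = 0). Computing the differences gives [2, 1, 1].
The number of blocks of size exactly k is (#blocks of size ≥ k) − (#blocks of size ≥ k + 1), so the partition is: 1 block(s) of size 1, 1 block(s) of size 3.
In nonincreasing order the block sizes are [3, 1].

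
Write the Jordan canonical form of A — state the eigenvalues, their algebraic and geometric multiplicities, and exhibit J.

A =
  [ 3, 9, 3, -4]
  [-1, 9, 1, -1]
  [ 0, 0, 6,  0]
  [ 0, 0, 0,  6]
J_3(6) ⊕ J_1(6)

The characteristic polynomial is
  det(x·I − A) = x^4 - 24*x^3 + 216*x^2 - 864*x + 1296 = (x - 6)^4

Eigenvalues and multiplicities (the geometric multiplicity of λ is n − rank(A − λI), which equals the number of Jordan blocks for λ):
  λ = 6: algebraic multiplicity = 4, geometric multiplicity = 2

Determining the block sizes for each eigenvalue:
  λ = 6: with am = 4 and gm = 2, the partition is not yet determined (e.g. several partitions of 4 into 2 parts exist). Let N = A − (6)·I. Computing rank(N^1) = 2, rank(N^2) = 1, rank(N^3) = 0; the number of blocks of size ≥ j is rank(N^{j−1}) − rank(N^j), giving [2, 1, 1]. So we have 1 block(s) of size 3, 1 block(s) of size 1 → block sizes [3, 1]

Assembling the blocks gives a Jordan form
J =
  [6, 1, 0, 0]
  [0, 6, 1, 0]
  [0, 0, 6, 0]
  [0, 0, 0, 6]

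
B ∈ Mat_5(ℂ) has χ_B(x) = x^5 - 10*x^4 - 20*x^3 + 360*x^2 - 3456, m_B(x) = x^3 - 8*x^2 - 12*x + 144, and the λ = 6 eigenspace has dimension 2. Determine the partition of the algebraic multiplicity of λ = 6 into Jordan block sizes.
Block sizes for λ = 6: [2, 1]

Step 1 — from the characteristic polynomial, algebraic multiplicity of λ = 6 is 3. From dim ker(B − (6)·I) = 2, there are exactly 2 Jordan blocks for λ = 6.
Step 2 — from the minimal polynomial, the factor (x − 6)^2 tells us the largest block for λ = 6 has size 2.
Step 3 — with total size 3, 2 blocks, and largest block 2, the block sizes (in nonincreasing order) are [2, 1].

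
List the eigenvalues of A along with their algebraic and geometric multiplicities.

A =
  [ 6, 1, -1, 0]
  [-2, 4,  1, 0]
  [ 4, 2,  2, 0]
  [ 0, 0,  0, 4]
λ = 4: alg = 4, geom = 2

Step 1 — factor the characteristic polynomial to read off the algebraic multiplicities:
  χ_A(x) = (x - 4)^4

Step 2 — compute geometric multiplicities via the rank-nullity identity g(λ) = n − rank(A − λI):
  rank(A − (4)·I) = 2, so dim ker(A − (4)·I) = n − 2 = 2

Summary:
  λ = 4: algebraic multiplicity = 4, geometric multiplicity = 2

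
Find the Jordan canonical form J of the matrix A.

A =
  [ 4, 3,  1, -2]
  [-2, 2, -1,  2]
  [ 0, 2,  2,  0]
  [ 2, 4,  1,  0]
J_3(2) ⊕ J_1(2)

The characteristic polynomial is
  det(x·I − A) = x^4 - 8*x^3 + 24*x^2 - 32*x + 16 = (x - 2)^4

Eigenvalues and multiplicities (the geometric multiplicity of λ is n − rank(A − λI), which equals the number of Jordan blocks for λ):
  λ = 2: algebraic multiplicity = 4, geometric multiplicity = 2

Determining the block sizes for each eigenvalue:
  λ = 2: with am = 4 and gm = 2, the partition is not yet determined (e.g. several partitions of 4 into 2 parts exist). Let N = A − (2)·I. Computing rank(N^1) = 2, rank(N^2) = 1, rank(N^3) = 0; the number of blocks of size ≥ j is rank(N^{j−1}) − rank(N^j), giving [2, 1, 1]. So we have 1 block(s) of size 3, 1 block(s) of size 1 → block sizes [3, 1]

Assembling the blocks gives a Jordan form
J =
  [2, 1, 0, 0]
  [0, 2, 1, 0]
  [0, 0, 2, 0]
  [0, 0, 0, 2]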